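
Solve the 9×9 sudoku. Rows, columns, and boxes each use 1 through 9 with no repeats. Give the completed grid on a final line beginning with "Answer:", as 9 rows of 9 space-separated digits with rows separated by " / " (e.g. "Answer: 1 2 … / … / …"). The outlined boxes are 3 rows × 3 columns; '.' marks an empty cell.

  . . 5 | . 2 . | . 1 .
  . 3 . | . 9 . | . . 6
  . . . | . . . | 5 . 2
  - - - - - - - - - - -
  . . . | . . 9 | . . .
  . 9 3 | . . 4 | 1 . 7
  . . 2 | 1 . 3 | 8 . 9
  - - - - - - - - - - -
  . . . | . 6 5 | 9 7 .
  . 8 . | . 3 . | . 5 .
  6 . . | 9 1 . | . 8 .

Step 1. [r2c8∈{4}] r2c8 has the single candidate 4. So r2c8=4.
Step 2. [r3c5∈{4,7,8}] col 5 places 4 nowhere but r3c5. So r3c5=4.
Step 3. [r7c4∈{2,4,8}] r7c4 is the only open cell in row 7 admitting 8, so r7c4=8.
Step 4. [r4c9∈{3,4,5}] col 9 places 5 nowhere but r4c9, so r4c9=5.
Step 5. [r4c7∈{2,3,4,6}] 4 has one home in box 6: r4c7 ⇒ r4c7=4.
Step 6. [r1c1∈{4,7,8,9}] 9 has one home in row 1: r1c1 ⇒ r1c1=9.
Step 7. [r8c4∈{2,4,7}] r8c4 is the only open cell in col 4 admitting 4 ⇒ r8c4=4.
Step 8. [r1c2∈{4,6,7}] r1c2 is the only open cell in row 1 admitting 4 ⇒ r1c2=4.
Step 9. [r2c7∈{7}] nothing but 7 survives at r2c7 ⇒ r2c7=7.
Step 10. [r2c1∈{1,2,8}] 2 has one home in row 2: r2c1, so r2c1=2.
Step 11. [r1c7∈{3}] r1c7 has the single candidate 3, so r1c7=3.
Step 12. [r6c1∈{4,5,7}] across row 6, 4 lands solely at r6c1. So r6c1=4.
Step 13. [r5c1∈{5,8}] col 1 places 5 nowhere but r5c1 ⇒ r5c1=5.
Step 14. [r9c7∈{2}] r9c7 has the single candidate 2. So r9c7=2.
Step 15. [r9c6∈{7}] nothing but 7 survives at r9c6, so r9c6=7.
Step 16. [r6c8∈{6}] only 6 remains possible at r6c8 ⇒ r6c8=6.
Step 17. [r6c2∈{7}] r6c2's peers cover all but 7. So r6c2=7.
Step 18. [r5c4∈{2,6}] in row 5, 6 fits only at r5c4. So r5c4=6.
Step 19. [r8c9∈{1}] r8c9's peers cover all but 1, so r8c9=1.
Step 20. [r9c9∈{3,4}] in row 9, 3 fits only at r9c9, so r9c9=3.
Step 21. [r8c1∈{7}] r8c1 is down to just 7, so r8c1=7.
Step 22. [r3c3∈{1,6,7,8}] across col 3, 7 lands solely at r3c3 ⇒ r3c3=7.
Step 23. [r3c2∈{1,6}] box 1 places 6 nowhere but r3c2. So r3c2=6.
Step 24. [r4c2∈{1}] r4c2 is down to just 1 ⇒ r4c2=1.
Step 25. [r4c1∈{8}] r4c1 is down to just 8 ⇒ r4c1=8.
Step 26. [r3c1∈{1}] r3c1 is down to just 1 ⇒ r3c1=1.
Step 27. [r4c4∈{2,7}] r4c4 is the only open cell in col 4 admitting 2. So r4c4=2.
Step 28. [r3c6∈{8}] only 8 remains possible at r3c6, so r3c6=8.
Step 29. [r7c3∈{1,4}] across row 7, 1 lands solely at r7c3, so r7c3=1.
Step 30. [r4c5∈{7}] nothing but 7 survives at r4c5 ⇒ r4c5=7.
Step 31. [r5c5∈{8}] nothing but 8 survives at r5c5. So r5c5=8.
Step 32. [r8c7∈{6}] r8c7 is down to just 6, so r8c7=6.
Step 33. [r1c9∈{8}] r1c9's peers cover all but 8, so r1c9=8.
Step 34. [r5c8∈{2}] only 2 remains possible at r5c8 ⇒ r5c8=2.
Step 35. [r8c3∈{9}] only 9 remains possible at r8c3 ⇒ r8c3=9.
Step 36. [r2c4∈{5}] only 5 remains possible at r2c4 ⇒ r2c4=5.
Step 37. [r7c2∈{2}] r7c2 is down to just 2, so r7c2=2.
Step 38. [r9c3∈{4}] r9c3 is down to just 4, so r9c3=4.
Step 39. [r6c5∈{5}] only 5 remains possible at r6c5. So r6c5=5.
Step 40. [r2c3∈{8}] r2c3 has the single candidate 8 ⇒ r2c3=8.
Step 41. [r4c3∈{6}] r4c3 has the single candidate 6. So r4c3=6.
Step 42. [r2c6∈{1}] nothing but 1 survives at r2c6. So r2c6=1.
Step 43. [r8c6∈{2}] nothing but 2 survives at r8c6. So r8c6=2.
Step 44. [r1c6∈{6}] nothing but 6 survives at r1c6 ⇒ r1c6=6.
Step 45. [r4c8∈{3}] r4c8 is down to just 3 ⇒ r4c8=3.
Step 46. [r9c2∈{5}] nothing but 5 survives at r9c2, so r9c2=5.
Step 47. [r7c9∈{4}] r7c9 is down to just 4, so r7c9=4.
Step 48. [r1c4∈{7}] nothing but 7 survives at r1c4 ⇒ r1c4=7.
Step 49. [r3c8∈{9}] only 9 remains possible at r3c8 ⇒ r3c8=9.
Step 50. [r7c1∈{3}] r7c1's peers cover all but 3 ⇒ r7c1=3.
Step 51. [r3c4∈{3}] r3c4's peers cover all but 3. So r3c4=3.

Answer: 9 4 5 7 2 6 3 1 8 / 2 3 8 5 9 1 7 4 6 / 1 6 7 3 4 8 5 9 2 / 8 1 6 2 7 9 4 3 5 / 5 9 3 6 8 4 1 2 7 / 4 7 2 1 5 3 8 6 9 / 3 2 1 8 6 5 9 7 4 / 7 8 9 4 3 2 6 5 1 / 6 5 4 9 1 7 2 8 3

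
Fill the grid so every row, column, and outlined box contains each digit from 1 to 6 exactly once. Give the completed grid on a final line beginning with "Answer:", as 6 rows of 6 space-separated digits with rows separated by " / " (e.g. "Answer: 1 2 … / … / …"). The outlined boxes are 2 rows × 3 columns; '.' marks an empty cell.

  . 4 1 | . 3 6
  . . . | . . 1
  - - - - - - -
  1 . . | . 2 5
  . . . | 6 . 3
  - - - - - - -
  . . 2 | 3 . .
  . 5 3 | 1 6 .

Step 1. [r2c1∈{2,3,5,6}] across col 1, 3 lands solely at r2c1. So r2c1=3.
Step 2. [r6c1∈{4}] r6c1 is down to just 4, so r6c1=4.
Step 3. [r3c4∈{4}] only 4 remains possible at r3c4 ⇒ r3c4=4.
Step 4. [r2c5∈{4,5}] row 2 places 4 nowhere but r2c5. So r2c5=4.
Step 5. [r4c2∈{2}] only 2 remains possible at r4c2 ⇒ r4c2=2.
Step 6. [r2c2∈{6}] r2c2 is down to just 6, so r2c2=6.
Step 7. [r2c3∈{5}] r2c3 is down to just 5 ⇒ r2c3=5.
Step 8. [r1c4∈{2,5}] in row 1, 5 fits only at r1c4, so r1c4=5.
Step 9. [r5c6∈{4}] only 4 remains possible at r5c6, so r5c6=4.
Step 10. [r3c2∈{3}] r3c2 has the single candidate 3, so r3c2=3.
Step 11. [r3c3∈{6}] r3c3 has the single candidate 6. So r3c3=6.
Step 12. [r4c5∈{1}] only 1 remains possible at r4c5 ⇒ r4c5=1.
Step 13. [r2c4∈{2}] r2c4 is down to just 2 ⇒ r2c4=2.
Step 14. [r6c6∈{2}] r6c6 has the single candidate 2, so r6c6=2.
Step 15. [r5c5∈{5}] only 5 remains possible at r5c5 ⇒ r5c5=5.
Step 16. [r1c1∈{2}] nothing but 2 survives at r1c1. So r1c1=2.
Step 17. [r5c2∈{1}] r5c2 has the single candidate 1. So r5c2=1.
Step 18. [r4c1∈{5}] r4c1 is down to just 5. So r4c1=5.
Step 19. [r5c1∈{6}] nothing but 6 survives at r5c1, so r5c1=6.
Step 20. [r4c3∈{4}] only 4 remains possible at r4c3, so r4c3=4.

Answer: 2 4 1 5 3 6 / 3 6 5 2 4 1 / 1 3 6 4 2 5 / 5 2 4 6 1 3 / 6 1 2 3 5 4 / 4 5 3 1 6 2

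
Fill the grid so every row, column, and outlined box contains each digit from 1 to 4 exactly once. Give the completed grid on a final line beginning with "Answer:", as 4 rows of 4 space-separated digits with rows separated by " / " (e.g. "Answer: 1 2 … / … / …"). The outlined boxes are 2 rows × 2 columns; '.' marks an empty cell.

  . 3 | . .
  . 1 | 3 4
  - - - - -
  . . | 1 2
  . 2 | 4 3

Step 1. [r1c1∈{2,4}] 4 has one home in row 1: r1c1. So r1c1=4.
Step 2. [r3c1∈{3}] r3c1 is down to just 3, so r3c1=3.
Step 3. [r4c1∈{1}] nothing but 1 survives at r4c1. So r4c1=1.
Step 4. [r1c4∈{1}] nothing but 1 survives at r1c4, so r1c4=1.
Step 5. [r2c1∈{2}] r2c1 has the single candidate 2. So r2c1=2.
Step 6. [r3c2∈{4}] r3c2 is down to just 4, so r3c2=4.
Step 7. [r1c3∈{2}] r1c3's peers cover all but 2. So r1c3=2.

Answer: 4 3 2 1 / 2 1 3 4 / 3 4 1 2 / 1 2 4 3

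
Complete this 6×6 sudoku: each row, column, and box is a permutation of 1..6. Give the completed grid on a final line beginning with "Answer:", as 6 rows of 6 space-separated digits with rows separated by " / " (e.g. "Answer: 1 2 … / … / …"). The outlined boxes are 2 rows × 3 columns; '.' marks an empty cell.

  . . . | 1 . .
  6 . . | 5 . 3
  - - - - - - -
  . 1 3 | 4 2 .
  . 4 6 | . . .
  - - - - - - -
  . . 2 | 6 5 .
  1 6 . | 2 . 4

Step 1. [r1c2∈{2,3,5}] col 2 places 5 nowhere but r1c2 ⇒ r1c2=5.
Step 2. [r1c1∈{2,3,4}] r1c1 is the only open cell in row 1 admitting 3, so r1c1=3.
Step 3. [r2c5∈{4}] nothing but 4 survives at r2c5. So r2c5=4.
Step 4. [r4c5∈{1,3}] in col 5, 1 fits only at r4c5. So r4c5=1.
Step 5. [r4c6∈{5}] r4c6's peers cover all but 5. So r4c6=5.
Step 6. [r1c6∈{2,6}] 2 has one home in row 1: r1c6 ⇒ r1c6=2.
Step 7. [r1c3∈{4}] r1c3 is down to just 4 ⇒ r1c3=4.
Step 8. [r1c5∈{6}] only 6 remains possible at r1c5, so r1c5=6.
Step 9. [r6c5∈{3}] r6c5 is down to just 3 ⇒ r6c5=3.
Step 10. [r6c3∈{5}] only 5 remains possible at r6c3 ⇒ r6c3=5.
Step 11. [r4c1∈{2}] r4c1 is down to just 2, so r4c1=2.
Step 12. [r3c1∈{5}] only 5 remains possible at r3c1, so r3c1=5.
Step 13. [r5c1∈{4}] r5c1's peers cover all but 4. So r5c1=4.
Step 14. [r4c4∈{3}] only 3 remains possible at r4c4. So r4c4=3.
Step 15. [r2c2∈{2}] only 2 remains possible at r2c2. So r2c2=2.
Step 16. [r2c3∈{1}] only 1 remains possible at r2c3 ⇒ r2c3=1.
Step 17. [r5c6∈{1}] r5c6 has the single candidate 1, so r5c6=1.
Step 18. [r5c2∈{3}] r5c2 has the single candidate 3, so r5c2=3.
Step 19. [r3c6∈{6}] r3c6 has the single candidate 6. So r3c6=6.

Answer: 3 5 4 1 6 2 / 6 2 1 5 4 3 / 5 1 3 4 2 6 / 2 4 6 3 1 5 / 4 3 2 6 5 1 / 1 6 5 2 3 4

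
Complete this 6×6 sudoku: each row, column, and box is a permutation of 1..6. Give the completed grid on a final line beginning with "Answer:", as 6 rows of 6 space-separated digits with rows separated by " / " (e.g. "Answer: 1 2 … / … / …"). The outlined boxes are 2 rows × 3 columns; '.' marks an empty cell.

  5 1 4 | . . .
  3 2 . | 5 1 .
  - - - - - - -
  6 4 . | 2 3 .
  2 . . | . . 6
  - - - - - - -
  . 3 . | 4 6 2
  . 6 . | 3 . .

Step 1. [r6c6∈{1,5}] across box 6, 1 lands solely at r6c6 ⇒ r6c6=1.
Step 2. [r5c3∈{1,5}] r5c3 is the only open cell in row 5 admitting 5, so r5c3=5.
Step 3. [r3c3∈{1}] nothing but 1 survives at r3c3, so r3c3=1.
Step 4. [r4c2∈{5}] only 5 remains possible at r4c2. So r4c2=5.
Step 5. [r6c3∈{2}] r6c3's peers cover all but 2. So r6c3=2.
Step 6. [r1c6∈{3}] r1c6's peers cover all but 3 ⇒ r1c6=3.
Step 7. [r4c5∈{4}] nothing but 4 survives at r4c5. So r4c5=4.
Step 8. [r1c5∈{2}] r1c5's peers cover all but 2. So r1c5=2.
Step 9. [r6c5∈{5}] r6c5 has the single candidate 5, so r6c5=5.
Step 10. [r4c4∈{1}] only 1 remains possible at r4c4. So r4c4=1.
Step 11. [r1c4∈{6}] nothing but 6 survives at r1c4, so r1c4=6.
Step 12. [r3c6∈{5}] nothing but 5 survives at r3c6 ⇒ r3c6=5.
Step 13. [r5c1∈{1}] r5c1 is down to just 1 ⇒ r5c1=1.
Step 14. [r4c3∈{3}] r4c3 has the single candidate 3 ⇒ r4c3=3.
Step 15. [r6c1∈{4}] nothing but 4 survives at r6c1 ⇒ r6c1=4.
Step 16. [r2c3∈{6}] r2c3 is down to just 6 ⇒ r2c3=6.
Step 17. [r2c6∈{4}] r2c6 has the single candidate 4 ⇒ r2c6=4.

Answer: 5 1 4 6 2 3 / 3 2 6 5 1 4 / 6 4 1 2 3 5 / 2 5 3 1 4 6 / 1 3 5 4 6 2 / 4 6 2 3 5 1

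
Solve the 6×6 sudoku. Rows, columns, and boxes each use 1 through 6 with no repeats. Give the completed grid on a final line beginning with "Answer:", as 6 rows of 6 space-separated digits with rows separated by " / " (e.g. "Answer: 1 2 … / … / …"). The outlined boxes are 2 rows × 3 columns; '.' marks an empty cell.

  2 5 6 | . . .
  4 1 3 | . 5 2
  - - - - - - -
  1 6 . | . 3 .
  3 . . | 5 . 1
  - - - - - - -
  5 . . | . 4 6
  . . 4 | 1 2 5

Step 1. [r4c3∈{2}] r4c3's peers cover all but 2, so r4c3=2.
Step 2. [r5c4∈{3}] r5c4 is down to just 3 ⇒ r5c4=3.
Step 3. [r3c6∈{4}] r3c6 has the single candidate 4. So r3c6=4.
Step 4. [r1c6∈{3}] nothing but 3 survives at r1c6 ⇒ r1c6=3.
Step 5. [r6c2∈{3}] r6c2 has the single candidate 3 ⇒ r6c2=3.
Step 6. [r5c3∈{1}] only 1 remains possible at r5c3 ⇒ r5c3=1.
Step 7. [r2c4∈{6}] only 6 remains possible at r2c4, so r2c4=6.
Step 8. [r1c5∈{1}] r1c5's peers cover all but 1, so r1c5=1.
Step 9. [r1c4∈{4}] r1c4 has the single candidate 4 ⇒ r1c4=4.
Step 10. [r4c5∈{6}] r4c5 is down to just 6 ⇒ r4c5=6.
Step 11. [r3c4∈{2}] r3c4 has the single candidate 2, so r3c4=2.
Step 12. [r4c2∈{4}] r4c2 is down to just 4 ⇒ r4c2=4.
Step 13. [r5c2∈{2}] nothing but 2 survives at r5c2 ⇒ r5c2=2.
Step 14. [r6c1∈{6}] r6c1's peers cover all but 6 ⇒ r6c1=6.
Step 15. [r3c3∈{5}] only 5 remains possible at r3c3 ⇒ r3c3=5.

Answer: 2 5 6 4 1 3 / 4 1 3 6 5 2 / 1 6 5 2 3 4 / 3 4 2 5 6 1 / 5 2 1 3 4 6 / 6 3 4 1 2 5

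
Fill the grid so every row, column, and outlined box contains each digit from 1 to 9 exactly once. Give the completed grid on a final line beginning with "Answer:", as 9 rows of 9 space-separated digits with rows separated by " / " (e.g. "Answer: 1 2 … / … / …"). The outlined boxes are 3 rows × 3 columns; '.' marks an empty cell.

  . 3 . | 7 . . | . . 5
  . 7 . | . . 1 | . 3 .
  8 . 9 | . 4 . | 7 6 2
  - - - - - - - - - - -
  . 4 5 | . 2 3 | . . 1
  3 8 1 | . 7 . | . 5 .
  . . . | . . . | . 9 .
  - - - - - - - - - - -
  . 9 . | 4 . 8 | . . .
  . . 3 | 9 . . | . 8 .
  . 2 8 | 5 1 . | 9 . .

Step 1. [r8c5∈{6}] r8c5 is down to just 6, so r8c5=6.
Step 2. [r5c4∈{6}] r5c4 has the single candidate 6, so r5c4=6.
Step 3. [r5c9∈{4}] r5c9's peers cover all but 4. So r5c9=4.
Step 4. [r8c9∈{7}] r8c9's peers cover all but 7 ⇒ r8c9=7.
Step 5. [r6c2∈{6}] only 6 remains possible at r6c2 ⇒ r6c2=6.
Step 6. [r9c9∈{3,6}] r9c9 is the only open cell in row 9 admitting 3 ⇒ r9c9=3.
Step 7. [r9c1∈{4,6,7}] across row 9, 6 lands solely at r9c1, so r9c1=6.
Step 8. [r8c1∈{1,4,5}] across box 7, 4 lands solely at r8c1, so r8c1=4.
Step 9. [r6c9∈{8}] only 8 remains possible at r6c9 ⇒ r6c9=8.
Step 10. [r2c4∈{2,8}] 2 has one home in col 4: r2c4. So r2c4=2.
Step 11. [r3c2∈{1,5}] row 3 places 1 nowhere but r3c2. So r3c2=1.
Step 12. [r8c7∈{1,2,5}] row 8 places 1 nowhere but r8c7. So r8c7=1.
Step 13. [r7c7∈{2,5,6}] 5 has one home in col 7: r7c7, so r7c7=5.
Step 14. [r2c3∈{4,6}] 6 has one home in row 2: r2c3, so r2c3=6.
Step 15. [r2c7∈{4,8}] across row 2, 4 lands solely at r2c7. So r2c7=4.
Step 16. [r2c5∈{5,8,9}] 8 has one home in row 2: r2c5 ⇒ r2c5=8.
Step 17. [r7c3∈{7}] nothing but 7 survives at r7c3 ⇒ r7c3=7.
Step 18. [r6c3∈{2}] r6c3's peers cover all but 2, so r6c3=2.
Step 19. [r3c6∈{5}] only 5 remains possible at r3c6, so r3c6=5.
Step 20. [r5c6∈{9}] r5c6 has the single candidate 9. So r5c6=9.
Step 21. [r4c1∈{7,9}] in row 4, 9 fits only at r4c1. So r4c1=9.
Step 22. [r6c7∈{3}] r6c7 has the single candidate 3 ⇒ r6c7=3.
Step 23. [r1c5∈{9}] only 9 remains possible at r1c5. So r1c5=9.
Step 24. [r1c3∈{4}] r1c3 is down to just 4. So r1c3=4.
Step 25. [r1c1∈{2}] r1c1's peers cover all but 2 ⇒ r1c1=2.
Step 26. [r4c7∈{6}] r4c7 is down to just 6 ⇒ r4c7=6.
Step 27. [r1c8∈{1}] r1c8 has the single candidate 1 ⇒ r1c8=1.
Step 28. [r7c5∈{3}] only 3 remains possible at r7c5, so r7c5=3.
Step 29. [r7c9∈{6}] only 6 remains possible at r7c9, so r7c9=6.
Step 30. [r8c6∈{2}] r8c6 is down to just 2 ⇒ r8c6=2.
Step 31. [r2c9∈{9}] only 9 remains possible at r2c9 ⇒ r2c9=9.
Step 32. [r6c6∈{4}] r6c6's peers cover all but 4. So r6c6=4.
Step 33. [r9c8∈{4}] nothing but 4 survives at r9c8, so r9c8=4.
Step 34. [r1c6∈{6}] r1c6 has the single candidate 6 ⇒ r1c6=6.
Step 35. [r6c4∈{1}] only 1 remains possible at r6c4, so r6c4=1.
Step 36. [r1c7∈{8}] nothing but 8 survives at r1c7 ⇒ r1c7=8.
Step 37. [r2c1∈{5}] nothing but 5 survives at r2c1, so r2c1=5.
Step 38. [r3c4∈{3}] nothing but 3 survives at r3c4. So r3c4=3.
Step 39. [r6c1∈{7}] r6c1 is down to just 7, so r6c1=7.
Step 40. [r4c4∈{8}] r4c4 is down to just 8 ⇒ r4c4=8.
Step 41. [r6c5∈{5}] r6c5 is down to just 5. So r6c5=5.
Step 42. [r8c2∈{5}] r8c2 has the single candidate 5. So r8c2=5.
Step 43. [r7c1∈{1}] r7c1 has the single candidate 1, so r7c1=1.
Step 44. [r9c6∈{7}] r9c6 is down to just 7. So r9c6=7.
Step 45. [r5c7∈{2}] r5c7 is down to just 2. So r5c7=2.
Step 46. [r4c8∈{7}] r4c8 has the single candidate 7 ⇒ r4c8=7.
Step 47. [r7c8∈{2}] r7c8 is down to just 2 ⇒ r7c8=2.

Answer: 2 3 4 7 9 6 8 1 5 / 5 7 6 2 8 1 4 3 9 / 8 1 9 3 4 5 7 6 2 / 9 4 5 8 2 3 6 7 1 / 3 8 1 6 7 9 2 5 4 / 7 6 2 1 5 4 3 9 8 / 1 9 7 4 3 8 5 2 6 / 4 5 3 9 6 2 1 8 7 / 6 2 8 5 1 7 9 4 3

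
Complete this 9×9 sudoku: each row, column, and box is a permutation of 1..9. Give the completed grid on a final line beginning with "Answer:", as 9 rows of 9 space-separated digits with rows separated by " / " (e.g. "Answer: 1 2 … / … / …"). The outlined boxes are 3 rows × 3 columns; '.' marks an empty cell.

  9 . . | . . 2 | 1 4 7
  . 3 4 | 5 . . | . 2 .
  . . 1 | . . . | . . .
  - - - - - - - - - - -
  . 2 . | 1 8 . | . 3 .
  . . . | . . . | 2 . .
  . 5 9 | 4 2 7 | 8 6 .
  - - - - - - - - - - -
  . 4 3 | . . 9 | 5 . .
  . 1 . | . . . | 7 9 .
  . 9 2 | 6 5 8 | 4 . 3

Step 1. [r5c8∈{1,5,7}] col 8 places 7 nowhere but r5c8, so r5c8=7.
Step 2. [r3c2∈{6,7,8}] r3c2 is the only open cell in col 2 admitting 7, so r3c2=7.
Step 3. [r3c7∈{3,6,9}] 3 has one home in col 7: r3c7, so r3c7=3.
Step 4. [r2c7∈{6,9}] in col 7, 6 fits only at r2c7. So r2c7=6.
Step 5. [r2c1∈{8}] only 8 remains possible at r2c1. So r2c1=8.
Step 6. [r8c3∈{5,6,8}] r8c3 is the only open cell in box 7 admitting 8. So r8c3=8.
Step 7. [r5c3∈{6}] only 6 remains possible at r5c3, so r5c3=6.
Step 8. [r7c5∈{1,7}] box 8 places 1 nowhere but r7c5 ⇒ r7c5=1.
Step 9. [r2c9∈{9}] r2c9 is down to just 9. So r2c9=9.
Step 10. [r3c8∈{5,8}] col 8 places 5 nowhere but r3c8, so r3c8=5.
Step 11. [r3c9∈{8}] r3c9 is down to just 8. So r3c9=8.
Step 12. [r6c1∈{1,3}] in row 6, 3 fits only at r6c1. So r6c1=3.
Step 13. [r4c6∈{5,6}] in row 4, 6 fits only at r4c6. So r4c6=6.
Step 14. [r5c6∈{3,5}] 5 has one home in col 6: r5c6, so r5c6=5.
Step 15. [r8c6∈{3,4}] across col 6, 3 lands solely at r8c6, so r8c6=3.
Step 16. [r8c4∈{2}] nothing but 2 survives at r8c4 ⇒ r8c4=2.
Step 17. [r5c1∈{1,4}] across col 1, 1 lands solely at r5c1, so r5c1=1.
Step 18. [r4c1∈{4,7}] in col 1, 4 fits only at r4c1 ⇒ r4c1=4.
Step 19. [r8c9∈{6}] r8c9's peers cover all but 6 ⇒ r8c9=6.
Step 20. [r3c4∈{9}] r3c4 is down to just 9 ⇒ r3c4=9.
Step 21. [r5c4∈{3}] r5c4 is down to just 3, so r5c4=3.
Step 22. [r7c1∈{6,7}] row 7 places 6 nowhere but r7c1. So r7c1=6.
Step 23. [r3c5∈{4,6}] in row 3, 6 fits only at r3c5 ⇒ r3c5=6.
Step 24. [r1c2∈{6}] only 6 remains possible at r1c2. So r1c2=6.
Step 25. [r6c9∈{1}] only 1 remains possible at r6c9 ⇒ r6c9=1.
Step 26. [r8c1∈{5}] nothing but 5 survives at r8c1, so r8c1=5.
Step 27. [r1c4∈{8}] only 8 remains possible at r1c4. So r1c4=8.
Step 28. [r1c3∈{5}] nothing but 5 survives at r1c3 ⇒ r1c3=5.
Step 29. [r3c1∈{2}] nothing but 2 survives at r3c1, so r3c1=2.
Step 30. [r2c5∈{7}] r2c5 has the single candidate 7 ⇒ r2c5=7.
Step 31. [r3c6∈{4}] r3c6 is down to just 4. So r3c6=4.
Step 32. [r7c8∈{8}] nothing but 8 survives at r7c8 ⇒ r7c8=8.
Step 33. [r4c3∈{7}] r4c3's peers cover all but 7, so r4c3=7.
Step 34. [r8c5∈{4}] r8c5's peers cover all but 4, so r8c5=4.
Step 35. [r5c2∈{8}] r5c2 has the single candidate 8 ⇒ r5c2=8.
Step 36. [r1c5∈{3}] r1c5's peers cover all but 3. So r1c5=3.
Step 37. [r4c7∈{9}] nothing but 9 survives at r4c7. So r4c7=9.
Step 38. [r2c6∈{1}] only 1 remains possible at r2c6, so r2c6=1.
Step 39. [r7c4∈{7}] r7c4's peers cover all but 7, so r7c4=7.
Step 40. [r5c9∈{4}] nothing but 4 survives at r5c9, so r5c9=4.
Step 41. [r7c9∈{2}] only 2 remains possible at r7c9, so r7c9=2.
Step 42. [r9c1∈{7}] r9c1 has the single candidate 7, so r9c1=7.
Step 43. [r5c5∈{9}] only 9 remains possible at r5c5, so r5c5=9.
Step 44. [r4c9∈{5}] only 5 remains possible at r4c9. So r4c9=5.
Step 45. [r9c8∈{1}] r9c8 is down to just 1. So r9c8=1.

Answer: 9 6 5 8 3 2 1 4 7 / 8 3 4 5 7 1 6 2 9 / 2 7 1 9 6 4 3 5 8 / 4 2 7 1 8 6 9 3 5 / 1 8 6 3 9 5 2 7 4 / 3 5 9 4 2 7 8 6 1 / 6 4 3 7 1 9 5 8 2 / 5 1 8 2 4 3 7 9 6 / 7 9 2 6 5 8 4 1 3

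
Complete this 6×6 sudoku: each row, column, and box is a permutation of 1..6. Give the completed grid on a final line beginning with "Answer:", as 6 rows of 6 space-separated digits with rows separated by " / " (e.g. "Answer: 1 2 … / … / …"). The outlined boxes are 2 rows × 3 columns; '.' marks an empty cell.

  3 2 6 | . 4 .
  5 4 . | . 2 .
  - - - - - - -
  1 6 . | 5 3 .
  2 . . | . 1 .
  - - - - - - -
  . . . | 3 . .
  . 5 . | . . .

Step 1. [r6c4∈{1,2,4,6}] across col 4, 2 lands solely at r6c4. So r6c4=2.
Step 2. [r3c3∈{4}] r3c3 has the single candidate 4, so r3c3=4.
Step 3. [r2c3∈{1}] r2c3 is down to just 1, so r2c3=1.
Step 4. [r6c6∈{1,4,6}] across row 6, 1 lands solely at r6c6. So r6c6=1.
Step 5. [r5c6∈{4,5,6}] across box 6, 4 lands solely at r5c6. So r5c6=4.
Step 6. [r5c1∈{6}] r5c1's peers cover all but 6 ⇒ r5c1=6.
Step 7. [r2c4∈{6}] only 6 remains possible at r2c4 ⇒ r2c4=6.
Step 8. [r4c3∈{3,5}] row 4 places 5 nowhere but r4c3, so r4c3=5.
Step 9. [r1c6∈{5}] r1c6 is down to just 5 ⇒ r1c6=5.
Step 10. [r4c4∈{4}] r4c4 is down to just 4. So r4c4=4.
Step 11. [r4c6∈{6}] r4c6 has the single candidate 6, so r4c6=6.
Step 12. [r5c5∈{5}] only 5 remains possible at r5c5 ⇒ r5c5=5.
Step 13. [r2c6∈{3}] nothing but 3 survives at r2c6, so r2c6=3.
Step 14. [r6c3∈{3}] r6c3's peers cover all but 3 ⇒ r6c3=3.
Step 15. [r5c3∈{2}] only 2 remains possible at r5c3 ⇒ r5c3=2.
Step 16. [r6c5∈{6}] r6c5 is down to just 6, so r6c5=6.
Step 17. [r5c2∈{1}] nothing but 1 survives at r5c2 ⇒ r5c2=1.
Step 18. [r3c6∈{2}] r3c6 is down to just 2, so r3c6=2.
Step 19. [r1c4∈{1}] r1c4 is down to just 1 ⇒ r1c4=1.
Step 20. [r4c2∈{3}] r4c2 is down to just 3, so r4c2=3.
Step 21. [r6c1∈{4}] r6c1's peers cover all but 4 ⇒ r6c1=4.

Answer: 3 2 6 1 4 5 / 5 4 1 6 2 3 / 1 6 4 5 3 2 / 2 3 5 4 1 6 / 6 1 2 3 5 4 / 4 5 3 2 6 1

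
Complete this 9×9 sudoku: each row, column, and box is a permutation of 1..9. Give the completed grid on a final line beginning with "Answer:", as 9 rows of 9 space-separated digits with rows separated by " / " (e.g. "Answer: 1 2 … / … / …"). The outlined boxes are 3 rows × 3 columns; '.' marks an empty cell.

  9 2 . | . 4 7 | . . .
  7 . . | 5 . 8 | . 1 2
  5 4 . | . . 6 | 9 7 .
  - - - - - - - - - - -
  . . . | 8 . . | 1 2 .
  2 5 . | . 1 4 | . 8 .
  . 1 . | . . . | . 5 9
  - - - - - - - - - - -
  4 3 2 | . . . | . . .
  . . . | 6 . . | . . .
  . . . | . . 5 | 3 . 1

Step 1. [r8c7∈{2,4,5,7,8}] r8c7 is the only open cell in col 7 admitting 2 ⇒ r8c7=2.
Step 2. [r8c3∈{1,5,7,8,9}] r8c3 is the only open cell in col 3 admitting 5. So r8c3=5.
Step 3. [r2c5∈{3,9}] r2c5 is the only open cell in row 2 admitting 9, so r2c5=9.
Step 4. [r2c3∈{3,6}] row 2 places 3 nowhere but r2c3, so r2c3=3.
Step 5. [r1c8∈{3,6}] across col 8, 3 lands solely at r1c8. So r1c8=3.
Step 6. [r3c9∈{8}] nothing but 8 survives at r3c9 ⇒ r3c9=8.
Step 7. [r9c4∈{2,4,7,9}] across col 4, 4 lands solely at r9c4 ⇒ r9c4=4.
Step 8. [r1c3∈{1,6,8}] in row 1, 8 fits only at r1c3 ⇒ r1c3=8.
Step 9. [r6c1∈{3,6,8}] in row 6, 8 fits only at r6c1 ⇒ r6c1=8.
Step 10. [r4c1∈{3,6}] in col 1, 3 fits only at r4c1, so r4c1=3.
Step 11. [r4c6∈{9}] only 9 remains possible at r4c6, so r4c6=9.
Step 12. [r9c5∈{2,7,8}] in row 9, 2 fits only at r9c5 ⇒ r9c5=2.
Step 13. [r9c2∈{6,7,8,9}] row 9 places 8 nowhere but r9c2 ⇒ r9c2=8.
Step 14. [r9c3∈{6,7,9}] across row 9, 7 lands solely at r9c3, so r9c3=7.
Step 15. [r7c7∈{5,6,7,8}] across col 7, 8 lands solely at r7c7, so r7c7=8.
Step 16. [r7c5∈{7}] nothing but 7 survives at r7c5. So r7c5=7.
Step 17. [r3c5∈{3}] r3c5 is down to just 3, so r3c5=3.
Step 18. [r9c8∈{6,9}] in row 9, 9 fits only at r9c8 ⇒ r9c8=9.
Step 19. [r5c9∈{3,6,7}] col 9 places 3 nowhere but r5c9, so r5c9=3.
Step 20. [r6c5∈{6}] r6c5 is down to just 6 ⇒ r6c5=6.
Step 21. [r6c4∈{2,3,7}] across col 4, 3 lands solely at r6c4. So r6c4=3.
Step 22. [r6c7∈{4,7}] 7 has one home in row 6: r6c7, so r6c7=7.
Step 23. [r5c7∈{6}] only 6 remains possible at r5c7, so r5c7=6.
Step 24. [r1c4∈{1}] only 1 remains possible at r1c4. So r1c4=1.
Step 25. [r7c9∈{5,6}] r7c9 is the only open cell in row 7 admitting 5, so r7c9=5.
Step 26. [r4c9∈{4}] nothing but 4 survives at r4c9. So r4c9=4.
Step 27. [r7c6∈{1}] r7c6's peers cover all but 1. So r7c6=1.
Step 28. [r4c2∈{6,7}] row 4 places 7 nowhere but r4c2, so r4c2=7.
Step 29. [r1c7∈{5}] r1c7 has the single candidate 5 ⇒ r1c7=5.
Step 30. [r8c9∈{7}] r8c9 is down to just 7, so r8c9=7.
Step 31. [r5c4∈{7}] r5c4 has the single candidate 7. So r5c4=7.
Step 32. [r8c6∈{3}] only 3 remains possible at r8c6. So r8c6=3.
Step 33. [r8c2∈{9}] r8c2's peers cover all but 9 ⇒ r8c2=9.
Step 34. [r2c7∈{4}] r2c7 has the single candidate 4 ⇒ r2c7=4.
Step 35. [r3c4∈{2}] nothing but 2 survives at r3c4. So r3c4=2.
Step 36. [r3c3∈{1}] r3c3 has the single candidate 1. So r3c3=1.
Step 37. [r7c8∈{6}] nothing but 6 survives at r7c8. So r7c8=6.
Step 38. [r2c2∈{6}] r2c2 has the single candidate 6. So r2c2=6.
Step 39. [r8c8∈{4}] only 4 remains possible at r8c8, so r8c8=4.
Step 40. [r8c5∈{8}] r8c5 has the single candidate 8, so r8c5=8.
Step 41. [r8c1∈{1}] nothing but 1 survives at r8c1, so r8c1=1.
Step 42. [r4c3∈{6}] r4c3's peers cover all but 6, so r4c3=6.
Step 43. [r7c4∈{9}] r7c4 has the single candidate 9 ⇒ r7c4=9.
Step 44. [r5c3∈{9}] only 9 remains possible at r5c3, so r5c3=9.
Step 45. [r9c1∈{6}] only 6 remains possible at r9c1 ⇒ r9c1=6.
Step 46. [r6c3∈{4}] r6c3's peers cover all but 4 ⇒ r6c3=4.
Step 47. [r6c6∈{2}] r6c6's peers cover all but 2 ⇒ r6c6=2.
Step 48. [r4c5∈{5}] r4c5 has the single candidate 5 ⇒ r4c5=5.
Step 49. [r1c9∈{6}] r1c9's peers cover all but 6. So r1c9=6.

Answer: 9 2 8 1 4 7 5 3 6 / 7 6 3 5 9 8 4 1 2 / 5 4 1 2 3 6 9 7 8 / 3 7 6 8 5 9 1 2 4 / 2 5 9 7 1 4 6 8 3 / 8 1 4 3 6 2 7 5 9 / 4 3 2 9 7 1 8 6 5 / 1 9 5 6 8 3 2 4 7 / 6 8 7 4 2 5 3 9 1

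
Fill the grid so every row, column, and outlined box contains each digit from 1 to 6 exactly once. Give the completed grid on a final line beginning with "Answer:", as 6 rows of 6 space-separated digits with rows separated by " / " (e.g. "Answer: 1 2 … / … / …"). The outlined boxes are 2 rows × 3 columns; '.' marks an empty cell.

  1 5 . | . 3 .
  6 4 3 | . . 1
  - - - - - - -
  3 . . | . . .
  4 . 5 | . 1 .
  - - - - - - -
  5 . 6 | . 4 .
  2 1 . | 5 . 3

Step 1. [r2c4∈{2}] only 2 remains possible at r2c4. So r2c4=2.
Step 2. [r3c5∈{2,5,6}] in col 5, 2 fits only at r3c5 ⇒ r3c5=2.
Step 3. [r4c6∈{6}] r4c6's peers cover all but 6, so r4c6=6.
Step 4. [r3c4∈{4}] only 4 remains possible at r3c4. So r3c4=4.
Step 5. [r6c5∈{6}] r6c5 is down to just 6. So r6c5=6.
Step 6. [r1c3∈{2}] r1c3 is down to just 2 ⇒ r1c3=2.
Step 7. [r5c2∈{3}] nothing but 3 survives at r5c2. So r5c2=3.
Step 8. [r4c4∈{3}] r4c4's peers cover all but 3, so r4c4=3.
Step 9. [r3c2∈{6}] nothing but 6 survives at r3c2. So r3c2=6.
Step 10. [r3c6∈{5}] r3c6 has the single candidate 5, so r3c6=5.
Step 11. [r1c4∈{6}] nothing but 6 survives at r1c4, so r1c4=6.
Step 12. [r2c5∈{5}] only 5 remains possible at r2c5, so r2c5=5.
Step 13. [r3c3∈{1}] r3c3's peers cover all but 1, so r3c3=1.
Step 14. [r1c6∈{4}] r1c6 is down to just 4, so r1c6=4.
Step 15. [r4c2∈{2}] r4c2 is down to just 2 ⇒ r4c2=2.
Step 16. [r6c3∈{4}] r6c3's peers cover all but 4. So r6c3=4.
Step 17. [r5c6∈{2}] r5c6 is down to just 2, so r5c6=2.
Step 18. [r5c4∈{1}] r5c4 has the single candidate 1. So r5c4=1.

Answer: 1 5 2 6 3 4 / 6 4 3 2 5 1 / 3 6 1 4 2 5 / 4 2 5 3 1 6 / 5 3 6 1 4 2 / 2 1 4 5 6 3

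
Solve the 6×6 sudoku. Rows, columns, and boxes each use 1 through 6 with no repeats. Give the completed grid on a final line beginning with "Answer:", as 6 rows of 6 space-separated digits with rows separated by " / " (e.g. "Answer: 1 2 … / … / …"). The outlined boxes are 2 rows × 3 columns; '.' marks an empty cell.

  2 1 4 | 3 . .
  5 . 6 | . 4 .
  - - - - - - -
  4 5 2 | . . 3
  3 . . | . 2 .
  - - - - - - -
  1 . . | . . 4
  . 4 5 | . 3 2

Step 1. [r3c5∈{1,6}] r3c5 is the only open cell in col 5 admitting 1, so r3c5=1.
Step 2. [r3c4∈{6}] only 6 remains possible at r3c4 ⇒ r3c4=6.
Step 3. [r5c5∈{5,6}] box 6 places 6 nowhere but r5c5 ⇒ r5c5=6.
Step 4. [r4c6∈{5}] r4c6 is down to just 5. So r4c6=5.
Step 5. [r6c4∈{1}] r6c4 is down to just 1 ⇒ r6c4=1.
Step 6. [r5c3∈{3}] nothing but 3 survives at r5c3 ⇒ r5c3=3.
Step 7. [r4c3∈{1}] nothing but 1 survives at r4c3 ⇒ r4c3=1.
Step 8. [r4c2∈{6}] only 6 remains possible at r4c2. So r4c2=6.
Step 9. [r4c4∈{4}] nothing but 4 survives at r4c4. So r4c4=4.
Step 10. [r5c4∈{5}] r5c4's peers cover all but 5, so r5c4=5.
Step 11. [r2c2∈{3}] only 3 remains possible at r2c2 ⇒ r2c2=3.
Step 12. [r5c2∈{2}] nothing but 2 survives at r5c2 ⇒ r5c2=2.
Step 13. [r1c5∈{5}] nothing but 5 survives at r1c5. So r1c5=5.
Step 14. [r6c1∈{6}] r6c1's peers cover all but 6, so r6c1=6.
Step 15. [r2c6∈{1}] r2c6 is down to just 1 ⇒ r2c6=1.
Step 16. [r1c6∈{6}] only 6 remains possible at r1c6. So r1c6=6.
Step 17. [r2c4∈{2}] only 2 remains possible at r2c4. So r2c4=2.

Answer: 2 1 4 3 5 6 / 5 3 6 2 4 1 / 4 5 2 6 1 3 / 3 6 1 4 2 5 / 1 2 3 5 6 4 / 6 4 5 1 3 2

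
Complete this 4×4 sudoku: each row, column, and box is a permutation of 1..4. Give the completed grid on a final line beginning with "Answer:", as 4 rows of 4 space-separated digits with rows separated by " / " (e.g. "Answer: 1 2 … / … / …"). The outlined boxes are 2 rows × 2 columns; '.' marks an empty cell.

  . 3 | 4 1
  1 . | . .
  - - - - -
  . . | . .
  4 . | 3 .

Step 1. [r4c4∈{2}] r4c4 is down to just 2. So r4c4=2.
Step 2. [r1c1∈{2}] nothing but 2 survives at r1c1. So r1c1=2.
Step 3. [r4c2∈{1}] r4c2 has the single candidate 1. So r4c2=1.
Step 4. [r3c1∈{3}] r3c1's peers cover all but 3 ⇒ r3c1=3.
Step 5. [r2c3∈{2}] r2c3 is down to just 2 ⇒ r2c3=2.
Step 6. [r3c4∈{4}] r3c4 has the single candidate 4 ⇒ r3c4=4.
Step 7. [r2c2∈{4}] r2c2's peers cover all but 4. So r2c2=4.
Step 8. [r2c4∈{3}] r2c4 has the single candidate 3. So r2c4=3.
Step 9. [r3c3∈{1}] nothing but 1 survives at r3c3, so r3c3=1.
Step 10. [r3c2∈{2}] r3c2 is down to just 2 ⇒ r3c2=2.

Answer: 2 3 4 1 / 1 4 2 3 / 3 2 1 4 / 4 1 3 2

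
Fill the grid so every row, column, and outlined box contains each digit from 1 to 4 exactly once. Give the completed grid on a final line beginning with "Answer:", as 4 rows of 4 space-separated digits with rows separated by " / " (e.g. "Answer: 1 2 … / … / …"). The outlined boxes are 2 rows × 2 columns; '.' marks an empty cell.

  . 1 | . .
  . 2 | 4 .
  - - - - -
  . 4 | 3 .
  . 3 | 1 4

Step 1. [r3c4∈{2}] r3c4 is down to just 2. So r3c4=2.
Step 2. [r1c4∈{3}] r1c4 has the single candidate 3. So r1c4=3.
Step 3. [r2c4∈{1}] only 1 remains possible at r2c4, so r2c4=1.
Step 4. [r1c1∈{4}] r1c1 is down to just 4, so r1c1=4.
Step 5. [r1c3∈{2}] r1c3's peers cover all but 2, so r1c3=2.
Step 6. [r3c1∈{1}] r3c1's peers cover all but 1. So r3c1=1.
Step 7. [r4c1∈{2}] r4c1's peers cover all but 2, so r4c1=2.
Step 8. [r2c1∈{3}] r2c1 has the single candidate 3. So r2c1=3.

Answer: 4 1 2 3 / 3 2 4 1 / 1 4 3 2 / 2 3 1 4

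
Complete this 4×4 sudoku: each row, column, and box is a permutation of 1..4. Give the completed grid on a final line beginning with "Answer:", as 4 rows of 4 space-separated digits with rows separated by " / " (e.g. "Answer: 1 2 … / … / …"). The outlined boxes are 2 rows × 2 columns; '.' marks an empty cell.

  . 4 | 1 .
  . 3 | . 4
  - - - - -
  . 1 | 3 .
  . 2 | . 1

Step 1. [r2c3∈{2}] nothing but 2 survives at r2c3 ⇒ r2c3=2.
Step 2. [r4c3∈{4}] r4c3 is down to just 4. So r4c3=4.
Step 3. [r3c1∈{4}] only 4 remains possible at r3c1. So r3c1=4.
Step 4. [r2c1∈{1}] r2c1 has the single candidate 1, so r2c1=1.
Step 5. [r1c1∈{2}] nothing but 2 survives at r1c1 ⇒ r1c1=2.
Step 6. [r4c1∈{3}] r4c1 is down to just 3. So r4c1=3.
Step 7. [r1c4∈{3}] r1c4 is down to just 3 ⇒ r1c4=3.
Step 8. [r3c4∈{2}] nothing but 2 survives at r3c4 ⇒ r3c4=2.

Answer: 2 4 1 3 / 1 3 2 4 / 4 1 3 2 / 3 2 4 1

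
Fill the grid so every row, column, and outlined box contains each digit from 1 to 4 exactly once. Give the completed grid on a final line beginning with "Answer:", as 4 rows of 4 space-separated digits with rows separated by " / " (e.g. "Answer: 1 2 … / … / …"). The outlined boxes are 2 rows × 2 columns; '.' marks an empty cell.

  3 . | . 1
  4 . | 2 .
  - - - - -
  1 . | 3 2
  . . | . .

Step 1. [r4c2∈{2,3,4}] 3 has one home in row 4: r4c2 ⇒ r4c2=3.
Step 2. [r1c3∈{4}] only 4 remains possible at r1c3 ⇒ r1c3=4.
Step 3. [r2c2∈{1}] nothing but 1 survives at r2c2 ⇒ r2c2=1.
Step 4. [r4c4∈{4}] nothing but 4 survives at r4c4. So r4c4=4.
Step 5. [r2c4∈{3}] r2c4's peers cover all but 3 ⇒ r2c4=3.
Step 6. [r4c1∈{2}] only 2 remains possible at r4c1. So r4c1=2.
Step 7. [r4c3∈{1}] only 1 remains possible at r4c3 ⇒ r4c3=1.
Step 8. [r3c2∈{4}] r3c2's peers cover all but 4 ⇒ r3c2=4.
Step 9. [r1c2∈{2}] r1c2's peers cover all but 2, so r1c2=2.

Answer: 3 2 4 1 / 4 1 2 3 / 1 4 3 2 / 2 3 1 4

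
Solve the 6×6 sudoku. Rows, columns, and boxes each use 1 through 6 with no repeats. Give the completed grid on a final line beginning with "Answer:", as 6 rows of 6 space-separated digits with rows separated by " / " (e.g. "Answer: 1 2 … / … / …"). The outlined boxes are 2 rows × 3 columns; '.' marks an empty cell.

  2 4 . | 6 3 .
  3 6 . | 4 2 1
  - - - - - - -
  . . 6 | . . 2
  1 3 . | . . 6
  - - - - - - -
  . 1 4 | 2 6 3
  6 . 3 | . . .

Step 1. [r4c4∈{5}] only 5 remains possible at r4c4. So r4c4=5.
Step 2. [r6c5∈{1,4,5}] r6c5 is the only open cell in col 5 admitting 5 ⇒ r6c5=5.
Step 3. [r3c5∈{1,4}] across col 5, 1 lands solely at r3c5. So r3c5=1.
Step 4. [r1c6∈{5}] r1c6 has the single candidate 5. So r1c6=5.
Step 5. [r5c1∈{5}] r5c1 has the single candidate 5 ⇒ r5c1=5.
Step 6. [r2c3∈{5}] r2c3 has the single candidate 5. So r2c3=5.
Step 7. [r6c2∈{2}] only 2 remains possible at r6c2. So r6c2=2.
Step 8. [r6c4∈{1}] only 1 remains possible at r6c4. So r6c4=1.
Step 9. [r3c1∈{4}] only 4 remains possible at r3c1, so r3c1=4.
Step 10. [r6c6∈{4}] r6c6 is down to just 4 ⇒ r6c6=4.
Step 11. [r4c5∈{4}] r4c5 is down to just 4. So r4c5=4.
Step 12. [r4c3∈{2}] r4c3's peers cover all but 2, so r4c3=2.
Step 13. [r1c3∈{1}] only 1 remains possible at r1c3. So r1c3=1.
Step 14. [r3c2∈{5}] nothing but 5 survives at r3c2. So r3c2=5.
Step 15. [r3c4∈{3}] nothing but 3 survives at r3c4 ⇒ r3c4=3.

Answer: 2 4 1 6 3 5 / 3 6 5 4 2 1 / 4 5 6 3 1 2 / 1 3 2 5 4 6 / 5 1 4 2 6 3 / 6 2 3 1 5 4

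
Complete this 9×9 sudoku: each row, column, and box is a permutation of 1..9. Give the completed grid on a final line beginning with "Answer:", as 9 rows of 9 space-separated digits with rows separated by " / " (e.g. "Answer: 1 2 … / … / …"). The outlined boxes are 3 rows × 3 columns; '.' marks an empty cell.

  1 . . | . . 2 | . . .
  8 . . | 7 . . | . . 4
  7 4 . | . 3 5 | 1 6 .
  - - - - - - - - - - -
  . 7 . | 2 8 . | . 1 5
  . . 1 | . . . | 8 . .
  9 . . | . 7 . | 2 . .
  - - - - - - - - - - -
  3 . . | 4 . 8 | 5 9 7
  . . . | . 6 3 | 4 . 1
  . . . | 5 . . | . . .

Step 1. [r8c4∈{9}] r8c4 is down to just 9, so r8c4=9.
Step 2. [r8c3∈{2,5,7,8}] 7 has one home in row 8: r8c3, so r8c3=7.
Step 3. [r5c5∈{4,5,9}] r5c5 is the only open cell in col 5 admitting 5. So r5c5=5.
Step 4. [r6c4∈{1,3,6}] in col 4, 1 fits only at r6c4. So r6c4=1.
Step 5. [r5c4∈{3,6}] col 4 places 3 nowhere but r5c4. So r5c4=3.
Step 6. [r1c4∈{6,8}] r1c4 is the only open cell in col 4 admitting 6, so r1c4=6.
Step 7. [r1c7∈{3,7,9}] across col 7, 7 lands solely at r1c7, so r1c7=7.
Step 8. [r8c1∈{2,5}] r8c1 is the only open cell in col 1 admitting 5, so r8c1=5.
Step 9. [r1c5∈{4,9}] the pair r2c5,r2c6 in box 2 locks {1,9} between them, so r1c5≠9.
Step 10. [r2c5∈{1,9}] in col 5, 9 fits only at r2c5. So r2c5=9.
Step 11. [r2c7∈{3}] r2c7's peers cover all but 3. So r2c7=3.
Step 12. [r4c3∈{3,4,6}] row 4 places 3 nowhere but r4c3, so r4c3=3.
Step 13. [r9c7∈{6}] r9c7 has the single candidate 6 ⇒ r9c7=6.
Step 14. [r1c2∈{3,5,9}] row 1 places 3 nowhere but r1c2 ⇒ r1c2=3.
Step 15. [r9c2∈{1,2,8,9}] across col 2, 9 lands solely at r9c2, so r9c2=9.
Step 16. [r7c2∈{1,2,6}] 1 has one home in col 2: r7c2. So r7c2=1.
Step 17. [r7c3∈{2,6}] row 7 places 6 nowhere but r7c3. So r7c3=6.
Step 18. [r2c2∈{2,5,6}] r2c2 is the only open cell in row 2 admitting 6, so r2c2=6.
Step 19. [r5c2∈{2}] r5c2 has the single candidate 2. So r5c2=2.
Step 20. [r9c1∈{2,4}] col 1 places 2 nowhere but r9c1, so r9c1=2.
Step 21. [r3c9∈{2,8,9}] r3c9 is the only open cell in col 9 admitting 2 ⇒ r3c9=2.
Step 22. [r1c9∈{8,9}] 9 has one home in box 3: r1c9, so r1c9=9.
Step 23. [r9c9∈{3,8}] r9c9 is the only open cell in col 9 admitting 8 ⇒ r9c9=8.
Step 24. [r1c3∈{5}] r1c3 has the single candidate 5. So r1c3=5.
Step 25. [r5c9∈{6}] r5c9's peers cover all but 6, so r5c9=6.
Step 26. [r5c1∈{4}] r5c1 is down to just 4. So r5c1=4.
Step 27. [r4c6∈{4,6,9}] row 4 places 4 nowhere but r4c6. So r4c6=4.
Step 28. [r6c3∈{8}] only 8 remains possible at r6c3 ⇒ r6c3=8.
Step 29. [r9c8∈{3}] r9c8 has the single candidate 3. So r9c8=3.
Step 30. [r9c5∈{1}] nothing but 1 survives at r9c5, so r9c5=1.
Step 31. [r5c6∈{9}] nothing but 9 survives at r5c6 ⇒ r5c6=9.
Step 32. [r8c8∈{2}] r8c8's peers cover all but 2 ⇒ r8c8=2.
Step 33. [r1c5∈{4}] r1c5 is down to just 4. So r1c5=4.
Step 34. [r6c9∈{3}] r6c9's peers cover all but 3. So r6c9=3.
Step 35. [r4c7∈{9}] nothing but 9 survives at r4c7, so r4c7=9.
Step 36. [r6c8∈{4}] nothing but 4 survives at r6c8 ⇒ r6c8=4.
Step 37. [r9c6∈{7}] r9c6 has the single candidate 7 ⇒ r9c6=7.
Step 38. [r2c8∈{5}] r2c8 is down to just 5. So r2c8=5.
Step 39. [r3c4∈{8}] r3c4 has the single candidate 8 ⇒ r3c4=8.
Step 40. [r6c6∈{6}] r6c6 has the single candidate 6 ⇒ r6c6=6.
Step 41. [r2c3∈{2}] r2c3's peers cover all but 2. So r2c3=2.
Step 42. [r3c3∈{9}] nothing but 9 survives at r3c3 ⇒ r3c3=9.
Step 43. [r2c6∈{1}] nothing but 1 survives at r2c6. So r2c6=1.
Step 44. [r4c1∈{6}] r4c1 is down to just 6 ⇒ r4c1=6.
Step 45. [r7c5∈{2}] nothing but 2 survives at r7c5. So r7c5=2.
Step 46. [r6c2∈{5}] r6c2 is down to just 5, so r6c2=5.
Step 47. [r9c3∈{4}] r9c3 has the single candidate 4, so r9c3=4.
Step 48. [r1c8∈{8}] only 8 remains possible at r1c8. So r1c8=8.
Step 49. [r5c8∈{7}] nothing but 7 survives at r5c8 ⇒ r5c8=7.
Step 50. [r8c2∈{8}] only 8 remains possible at r8c2 ⇒ r8c2=8.

Answer: 1 3 5 6 4 2 7 8 9 / 8 6 2 7 9 1 3 5 4 / 7 4 9 8 3 5 1 6 2 / 6 7 3 2 8 4 9 1 5 / 4 2 1 3 5 9 8 7 6 / 9 5 8 1 7 6 2 4 3 / 3 1 6 4 2 8 5 9 7 / 5 8 7 9 6 3 4 2 1 / 2 9 4 5 1 7 6 3 8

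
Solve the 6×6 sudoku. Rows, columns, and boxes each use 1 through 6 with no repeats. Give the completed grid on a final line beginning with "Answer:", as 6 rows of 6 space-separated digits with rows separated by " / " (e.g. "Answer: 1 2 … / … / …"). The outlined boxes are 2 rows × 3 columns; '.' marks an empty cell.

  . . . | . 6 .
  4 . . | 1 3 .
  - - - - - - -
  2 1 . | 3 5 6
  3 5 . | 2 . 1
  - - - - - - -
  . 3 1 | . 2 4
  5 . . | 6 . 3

Step 1. [r1c2∈{2}] only 2 remains possible at r1c2. So r1c2=2.
Step 2. [r1c6∈{5}] r1c6's peers cover all but 5 ⇒ r1c6=5.
Step 3. [r3c3∈{4}] r3c3's peers cover all but 4 ⇒ r3c3=4.
Step 4. [r4c3∈{6}] r4c3's peers cover all but 6. So r4c3=6.
Step 5. [r1c1∈{1}] r1c1's peers cover all but 1 ⇒ r1c1=1.
Step 6. [r1c4∈{4}] nothing but 4 survives at r1c4. So r1c4=4.
Step 7. [r2c3∈{5}] r2c3 has the single candidate 5. So r2c3=5.
Step 8. [r5c1∈{6}] only 6 remains possible at r5c1. So r5c1=6.
Step 9. [r4c5∈{4}] only 4 remains possible at r4c5 ⇒ r4c5=4.
Step 10. [r1c3∈{3}] only 3 remains possible at r1c3, so r1c3=3.
Step 11. [r2c6∈{2}] nothing but 2 survives at r2c6, so r2c6=2.
Step 12. [r2c2∈{6}] only 6 remains possible at r2c2 ⇒ r2c2=6.
Step 13. [r6c2∈{4}] r6c2 is down to just 4 ⇒ r6c2=4.
Step 14. [r5c4∈{5}] only 5 remains possible at r5c4. So r5c4=5.
Step 15. [r6c3∈{2}] r6c3 is down to just 2, so r6c3=2.
Step 16. [r6c5∈{1}] only 1 remains possible at r6c5 ⇒ r6c5=1.

Answer: 1 2 3 4 6 5 / 4 6 5 1 3 2 / 2 1 4 3 5 6 / 3 5 6 2 4 1 / 6 3 1 5 2 4 / 5 4 2 6 1 3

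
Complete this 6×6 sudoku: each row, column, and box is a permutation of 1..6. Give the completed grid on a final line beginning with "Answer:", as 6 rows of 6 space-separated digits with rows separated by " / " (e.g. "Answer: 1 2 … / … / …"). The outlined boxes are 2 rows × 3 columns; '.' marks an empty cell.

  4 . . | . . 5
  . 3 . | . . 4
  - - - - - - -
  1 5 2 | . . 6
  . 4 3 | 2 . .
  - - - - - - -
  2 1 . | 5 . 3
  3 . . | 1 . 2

Step 1. [r2c4∈{6}] nothing but 6 survives at r2c4. So r2c4=6.
Step 2. [r6c2∈{6}] r6c2's peers cover all but 6. So r6c2=6.
Step 3. [r6c5∈{4}] only 4 remains possible at r6c5 ⇒ r6c5=4.
Step 4. [r1c4∈{3}] only 3 remains possible at r1c4. So r1c4=3.
Step 5. [r2c5∈{1,2}] row 2 places 2 nowhere but r2c5. So r2c5=2.
Step 6. [r2c3∈{1,5}] 1 has one home in row 2: r2c3 ⇒ r2c3=1.
Step 7. [r4c6∈{1}] r4c6's peers cover all but 1, so r4c6=1.
Step 8. [r6c3∈{5}] r6c3 has the single candidate 5, so r6c3=5.
Step 9. [r2c1∈{5}] r2c1's peers cover all but 5, so r2c1=5.
Step 10. [r4c1∈{6}] only 6 remains possible at r4c1, so r4c1=6.
Step 11. [r3c4∈{4}] only 4 remains possible at r3c4. So r3c4=4.
Step 12. [r5c3∈{4}] r5c3 is down to just 4. So r5c3=4.
Step 13. [r5c5∈{6}] nothing but 6 survives at r5c5, so r5c5=6.
Step 14. [r3c5∈{3}] r3c5's peers cover all but 3. So r3c5=3.
Step 15. [r1c5∈{1}] r1c5 is down to just 1. So r1c5=1.
Step 16. [r1c3∈{6}] r1c3's peers cover all but 6 ⇒ r1c3=6.
Step 17. [r4c5∈{5}] r4c5 has the single candidate 5 ⇒ r4c5=5.
Step 18. [r1c2∈{2}] r1c2's peers cover all but 2. So r1c2=2.

Answer: 4 2 6 3 1 5 / 5 3 1 6 2 4 / 1 5 2 4 3 6 / 6 4 3 2 5 1 / 2 1 4 5 6 3 / 3 6 5 1 4 2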